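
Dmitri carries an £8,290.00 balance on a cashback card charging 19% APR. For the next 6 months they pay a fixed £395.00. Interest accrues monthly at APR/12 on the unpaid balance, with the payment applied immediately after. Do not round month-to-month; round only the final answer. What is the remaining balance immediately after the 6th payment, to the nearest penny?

£6,643.57

Monthly rate r = 19%/12 = 1.58333% = 0.0158333.
Each month: B ← B·(1+r) − £395.00.
Month 1: interest £131.26; balance after payment £8,026.26.
Month 2: interest £127.08; balance after payment £7,758.34.
Month 3: interest £122.84; balance after payment £7,486.18.
Month 4: interest £118.53; balance after payment £7,209.71.
Month 5: interest £114.15; balance after payment £6,928.87.
Month 6: interest £109.71; balance after payment £6,643.57.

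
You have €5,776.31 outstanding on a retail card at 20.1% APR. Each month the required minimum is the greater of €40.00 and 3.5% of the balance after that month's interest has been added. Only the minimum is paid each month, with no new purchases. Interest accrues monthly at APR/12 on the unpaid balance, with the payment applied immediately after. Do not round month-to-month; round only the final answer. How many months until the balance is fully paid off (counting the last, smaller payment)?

Monthly rate r = 20.1%/12 = 1.675% = 0.01675.
While 3.5% of the post-interest balance exceeds €40.00, each month B ← (B·(1+r))·(1 − 0.035), i.e. B shrinks by the factor (1+r)·0.965 = 0.98116.
This holds for months 1–87. Entering month 88 the balance is €1,104.49; 3.5% of the post-interest balance is now below €40.00, so the flat €40.00 minimum applies from here.
From month 88 a fixed €40.00 at rate r clears €1,104.49 in 38 more payments. Total: 87 + 38 = 125 months.

125 months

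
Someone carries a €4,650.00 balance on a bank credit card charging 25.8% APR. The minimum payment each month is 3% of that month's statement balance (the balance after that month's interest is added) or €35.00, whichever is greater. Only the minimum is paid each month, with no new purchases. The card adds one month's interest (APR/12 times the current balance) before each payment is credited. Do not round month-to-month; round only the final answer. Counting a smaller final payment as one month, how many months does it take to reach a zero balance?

Monthly rate r = 25.8%/12 = 2.15% = 0.0215.
While 3% of the post-interest balance exceeds €35.00, each month B ← (B·(1+r))·(1 − 0.03), i.e. B shrinks by the factor (1+r)·0.97 = 0.99086.
This holds for months 1–153. Entering month 154 the balance is €1,140.25; 3% of the post-interest balance is now below €35.00, so the flat €35.00 minimum applies from here.
From month 154 a fixed €35.00 at rate r clears €1,140.25 in 57 more payments. Total: 153 + 57 = 210 months.

210 months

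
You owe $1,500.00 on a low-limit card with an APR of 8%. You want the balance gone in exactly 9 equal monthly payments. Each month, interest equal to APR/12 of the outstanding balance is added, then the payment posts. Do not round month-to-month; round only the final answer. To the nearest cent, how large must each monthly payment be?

$172.27

Monthly rate r = 8%/12 = 0.666667% = 0.00666667.
Level-payment amortization: P = B₀·r / (1 − (1+r)^(−n)) = 1500.00·0.00666667 / (1 − 1.00667^(−9)).
Denominator 1 − (1+r)^(−9) = 0.0580479278.
P = 10 / 0.0580479278 ≈ 172.27.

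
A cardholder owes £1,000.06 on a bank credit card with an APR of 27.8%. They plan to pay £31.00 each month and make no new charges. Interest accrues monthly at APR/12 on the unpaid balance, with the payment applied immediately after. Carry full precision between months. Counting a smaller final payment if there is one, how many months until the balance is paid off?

61 months

Monthly rate r = 27.8%/12 = 2.31667% = 0.0231667.
Recurrence: B ← B·(1+r) − £31.00.
Month 1: interest £23.17; balance after payment £992.23.
Month 2: interest £22.99; balance after payment £984.21.
Closed form: n = −ln(1 − rB₀/P)/ln(1+r) = −ln(0.25264)/ln(1.02317) ≈ 60.071, so the balance reaches zero during payment 61.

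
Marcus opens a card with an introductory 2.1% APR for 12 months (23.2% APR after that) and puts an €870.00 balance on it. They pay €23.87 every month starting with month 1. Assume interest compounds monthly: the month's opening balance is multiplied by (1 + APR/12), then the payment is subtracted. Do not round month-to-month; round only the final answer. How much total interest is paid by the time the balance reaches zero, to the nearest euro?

Promo months 1–12 at r₀ = 2.1%/12 = 0.00175; months 13+ at r₁ = 23.2%/12 = 0.0193333.
After month 12: iterate B ← B·(1+r₀) − €23.87 for 12 months → €599.23.
Then at r₁ with €23.87/mo: n₂ = −ln(1 − r₁·B/P)/ln(1+r₁) ≈ 34.69 → 35 more payments.
Total paid = 46·€23.87 + €16.50 = €1,114.52; interest = €1,114.52 − €870.00 = €244.52.

€245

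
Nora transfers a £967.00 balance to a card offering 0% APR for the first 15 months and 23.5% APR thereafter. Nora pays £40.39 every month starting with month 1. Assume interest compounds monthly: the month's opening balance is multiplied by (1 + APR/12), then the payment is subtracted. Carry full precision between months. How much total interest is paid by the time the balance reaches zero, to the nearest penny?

Promo months 1–15 at r₀ = 0%/12 = 0; months 16+ at r₁ = 23.5%/12 = 0.0195833.
After month 15 (no interest yet): B = £967.00 − 15·£40.39 = £361.15.
Then at r₁ with £40.39/mo: n₂ = −ln(1 − r₁·B/P)/ln(1+r₁) ≈ 9.93 → 10 more payments.
Total paid = 24·£40.39 + £37.42 = £1,006.78; interest = £1,006.78 − £967.00 = £39.78.

£39.78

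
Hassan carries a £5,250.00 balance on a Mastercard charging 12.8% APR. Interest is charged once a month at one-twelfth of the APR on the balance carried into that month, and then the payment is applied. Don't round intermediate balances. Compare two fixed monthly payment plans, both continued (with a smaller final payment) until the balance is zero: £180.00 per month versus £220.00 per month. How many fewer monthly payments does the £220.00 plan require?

Monthly rate r = 12.8%/12 = 1.06667% = 0.0106667.
At £180.00/mo: n = ⌈−ln(1 − rB₀/P)/ln(1+r)⌉ = 36 payments (last £22.48); total interest = total paid − £5,250.00 = £1,072.48.
At £220.00/mo: 28 payments (last £151.33); total interest £841.33.
Payments saved = 36 − 28 = 8.

8 fewer payments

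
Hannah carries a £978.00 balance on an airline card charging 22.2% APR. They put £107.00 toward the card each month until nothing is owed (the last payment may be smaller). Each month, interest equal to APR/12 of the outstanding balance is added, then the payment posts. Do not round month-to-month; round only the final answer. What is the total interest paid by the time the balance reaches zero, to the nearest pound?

Monthly rate r = 22.2%/12 = 1.85% = 0.0185.
Payoff takes n = ⌈−ln(1 − rB₀/P)/ln(1+r)⌉ = ⌈10.105⌉ = 11 payments; the last is £11.35.
Total paid = 10·£107.00 + £11.35 = £1,081.35.
Total interest = total paid − principal = £1,081.35 − £978.00 = £103.35.

£103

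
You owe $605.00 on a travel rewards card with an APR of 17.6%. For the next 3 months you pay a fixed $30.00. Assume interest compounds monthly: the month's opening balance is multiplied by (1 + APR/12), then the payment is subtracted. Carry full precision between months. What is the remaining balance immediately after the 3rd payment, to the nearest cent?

Monthly rate r = 17.6%/12 = 1.46667% = 0.0146667.
Each month: B ← B·(1+r) − $30.00.
Month 1: interest $8.87; balance after payment $583.87.
Month 2: interest $8.56; balance after payment $562.44.
Month 3: interest $8.25; balance after payment $540.69.

$540.69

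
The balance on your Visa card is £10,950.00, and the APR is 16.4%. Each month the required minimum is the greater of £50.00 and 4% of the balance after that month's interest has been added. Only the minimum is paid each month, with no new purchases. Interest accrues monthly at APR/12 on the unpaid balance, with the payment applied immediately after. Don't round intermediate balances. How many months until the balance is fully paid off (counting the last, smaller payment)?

111 months

Monthly rate r = 16.4%/12 = 1.36667% = 0.0136667.
While 4% of the post-interest balance exceeds £50.00, each month B ← (B·(1+r))·(1 − 0.04), i.e. B shrinks by the factor (1+r)·0.96 = 0.97312.
This holds for months 1–81. Entering month 82 the balance is £1,204.74; 4% of the post-interest balance is now below £50.00, so the flat £50.00 minimum applies from here.
From month 82 a fixed £50.00 at rate r clears £1,204.74 in 30 more payments. Total: 81 + 30 = 111 months.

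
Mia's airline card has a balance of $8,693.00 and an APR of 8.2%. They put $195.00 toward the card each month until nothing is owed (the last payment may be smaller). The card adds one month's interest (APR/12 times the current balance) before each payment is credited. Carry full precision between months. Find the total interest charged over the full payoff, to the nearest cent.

Monthly rate r = 8.2%/12 = 0.683333% = 0.00683333.
Payoff takes n = ⌈−ln(1 − rB₀/P)/ln(1+r)⌉ = ⌈53.348⌉ = 54 payments; the last is $68.05.
Total paid = 53·$195.00 + $68.05 = $10,403.05.
Total interest = total paid − principal = $10,403.05 − $8,693.00 = $1,710.05.

$1,710.05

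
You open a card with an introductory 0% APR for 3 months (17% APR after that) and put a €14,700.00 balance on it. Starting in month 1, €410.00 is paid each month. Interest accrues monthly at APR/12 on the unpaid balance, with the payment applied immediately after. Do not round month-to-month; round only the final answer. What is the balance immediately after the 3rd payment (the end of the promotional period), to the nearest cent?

Promo months 1–3 at r₀ = 0%/12 = 0; months 4+ at r₁ = 17%/12 = 0.0141667.
After month 3 (no interest yet): B = €14,700.00 − 3·€410.00 = €13,470.00.

€13,470.00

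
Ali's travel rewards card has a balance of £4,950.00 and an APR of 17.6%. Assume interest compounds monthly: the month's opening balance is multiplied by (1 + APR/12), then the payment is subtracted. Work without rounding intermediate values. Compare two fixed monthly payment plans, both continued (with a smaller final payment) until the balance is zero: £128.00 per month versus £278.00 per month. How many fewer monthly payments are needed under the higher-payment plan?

Monthly rate r = 17.6%/12 = 1.46667% = 0.0146667.
At £128.00/mo: n = ⌈−ln(1 − rB₀/P)/ln(1+r)⌉ = 58 payments (last £66.36); total interest = total paid − £4,950.00 = £2,412.36.
At £278.00/mo: 21 payments (last £219.12); total interest £829.12.
Payments saved = 58 − 21 = 37.

37 fewer payments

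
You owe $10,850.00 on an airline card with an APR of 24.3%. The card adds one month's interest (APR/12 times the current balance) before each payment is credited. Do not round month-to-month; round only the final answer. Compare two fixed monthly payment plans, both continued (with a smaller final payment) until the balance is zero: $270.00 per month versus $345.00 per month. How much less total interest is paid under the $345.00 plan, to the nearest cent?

$5,202.99

Monthly rate r = 24.3%/12 = 2.025% = 0.02025.
At $270.00/mo: n = ⌈−ln(1 − rB₀/P)/ln(1+r)⌉ = 84 payments (last $225.38); total interest = total paid − $10,850.00 = $11,785.38.
At $345.00/mo: 51 payments (last $182.39); total interest $6,582.39.
Interest saved = $11,785.38 − $6,582.39 = $5,202.99.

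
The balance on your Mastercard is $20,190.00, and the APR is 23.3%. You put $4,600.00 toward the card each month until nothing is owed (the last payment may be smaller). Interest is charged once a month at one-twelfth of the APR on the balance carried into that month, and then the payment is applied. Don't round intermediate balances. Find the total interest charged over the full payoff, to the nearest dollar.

Monthly rate r = 23.3%/12 = 1.94167% = 0.0194167.
Payoff takes n = ⌈−ln(1 − rB₀/P)/ln(1+r)⌉ = ⌈4.632⌉ = 5 payments; the last is $2,917.04.
Total paid = 4·$4,600.00 + $2,917.04 = $21,317.04.
Total interest = total paid − principal = $21,317.04 − $20,190.00 = $1,127.04.

$1,127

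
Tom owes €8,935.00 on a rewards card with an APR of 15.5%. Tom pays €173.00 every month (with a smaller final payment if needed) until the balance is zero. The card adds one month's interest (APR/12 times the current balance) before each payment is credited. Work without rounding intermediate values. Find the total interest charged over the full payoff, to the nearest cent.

Monthly rate r = 15.5%/12 = 1.29167% = 0.0129167.
Payoff takes n = ⌈−ln(1 − rB₀/P)/ln(1+r)⌉ = ⌈85.706⌉ = 86 payments; the last is €122.40.
Total paid = 85·€173.00 + €122.40 = €14,827.40.
Total interest = total paid − principal = €14,827.40 − €8,935.00 = €5,892.40.

€5,892.40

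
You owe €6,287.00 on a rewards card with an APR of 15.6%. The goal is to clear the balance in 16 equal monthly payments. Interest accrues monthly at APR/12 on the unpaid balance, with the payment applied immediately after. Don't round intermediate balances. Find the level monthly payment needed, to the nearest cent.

€437.76

Monthly rate r = 15.6%/12 = 1.3% = 0.013.
Level-payment amortization: P = B₀·r / (1 − (1+r)^(−n)) = 6287.00·0.013 / (1 − 1.013^(−16)).
Denominator 1 − (1+r)^(−16) = 0.186703554.
P = 81.731 / 0.186703554 ≈ 437.76.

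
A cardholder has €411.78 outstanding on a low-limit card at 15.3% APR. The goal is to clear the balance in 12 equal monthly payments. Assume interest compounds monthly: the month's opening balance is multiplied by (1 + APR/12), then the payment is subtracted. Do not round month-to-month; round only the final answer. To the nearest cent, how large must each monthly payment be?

Monthly rate r = 15.3%/12 = 1.275% = 0.01275.
Level-payment amortization: P = B₀·r / (1 − (1+r)^(−n)) = 411.78·0.01275 / (1 − 1.01275^(−12)).
Denominator 1 − (1+r)^(−12) = 0.141039926.
P = 5.25019 / 0.141039926 ≈ 37.22.

€37.22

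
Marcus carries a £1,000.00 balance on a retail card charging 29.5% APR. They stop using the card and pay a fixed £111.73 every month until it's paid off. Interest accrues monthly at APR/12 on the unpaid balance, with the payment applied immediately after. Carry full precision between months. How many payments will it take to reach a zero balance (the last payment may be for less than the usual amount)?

11 months

Monthly rate r = 29.5%/12 = 2.45833% = 0.0245833.
Recurrence: B ← B·(1+r) − £111.73.
Month 1: interest £24.58; balance after payment £912.85.
Month 2: interest £22.44; balance after payment £823.56.
Closed form: n = −ln(1 − rB₀/P)/ln(1+r) = −ln(0.77998)/ln(1.02458) ≈ 10.232, so the balance reaches zero during payment 11.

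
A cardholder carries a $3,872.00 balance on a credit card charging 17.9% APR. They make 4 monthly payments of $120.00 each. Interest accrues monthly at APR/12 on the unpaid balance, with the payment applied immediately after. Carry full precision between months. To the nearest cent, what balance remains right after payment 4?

Monthly rate r = 17.9%/12 = 1.49167% = 0.0149167.
Each month: B ← B·(1+r) − $120.00.
Month 1: interest $57.76; balance after payment $3,809.76.
Month 2: interest $56.83; balance after payment $3,746.59.
Month 3: interest $55.89; balance after payment $3,682.47.
Month 4: interest $54.93; balance after payment $3,617.40.

$3,617.40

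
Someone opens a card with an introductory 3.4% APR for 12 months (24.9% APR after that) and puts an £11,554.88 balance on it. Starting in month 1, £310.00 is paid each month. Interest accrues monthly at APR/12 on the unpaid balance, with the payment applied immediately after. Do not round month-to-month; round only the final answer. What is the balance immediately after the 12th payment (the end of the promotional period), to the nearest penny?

Promo months 1–12 at r₀ = 3.4%/12 = 0.00283333; months 13+ at r₁ = 24.9%/12 = 0.02075.
After month 12: iterate B ← B·(1+r₀) − £310.00 for 12 months → £8,175.41.

£8,175.41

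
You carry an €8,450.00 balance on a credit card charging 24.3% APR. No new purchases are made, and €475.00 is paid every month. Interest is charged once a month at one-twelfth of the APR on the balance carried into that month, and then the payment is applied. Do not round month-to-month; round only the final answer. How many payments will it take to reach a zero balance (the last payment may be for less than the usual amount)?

Monthly rate r = 24.3%/12 = 2.025% = 0.02025.
Recurrence: B ← B·(1+r) − €475.00.
Month 1: interest €171.11; balance after payment €8,146.11.
Month 2: interest €164.96; balance after payment €7,836.07.
Closed form: n = −ln(1 − rB₀/P)/ln(1+r) = −ln(0.63976)/ln(1.02025) ≈ 22.280, so the balance reaches zero during payment 23.

23 payments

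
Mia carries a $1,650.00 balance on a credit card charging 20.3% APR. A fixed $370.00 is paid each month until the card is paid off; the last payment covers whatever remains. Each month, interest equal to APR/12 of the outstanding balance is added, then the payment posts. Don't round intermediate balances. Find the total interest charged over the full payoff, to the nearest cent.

Monthly rate r = 20.3%/12 = 1.69167% = 0.0169167.
Payoff takes n = ⌈−ln(1 − rB₀/P)/ln(1+r)⌉ = ⌈4.676⌉ = 5 payments; the last is $250.71.
Total paid = 4·$370.00 + $250.71 = $1,730.71.
Total interest = total paid − principal = $1,730.71 − $1,650.00 = $80.71.

$80.71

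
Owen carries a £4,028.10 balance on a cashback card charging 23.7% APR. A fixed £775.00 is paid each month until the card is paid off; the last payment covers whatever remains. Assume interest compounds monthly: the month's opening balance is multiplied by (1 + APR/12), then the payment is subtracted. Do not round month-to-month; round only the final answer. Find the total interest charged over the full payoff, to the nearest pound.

£266

Monthly rate r = 23.7%/12 = 1.975% = 0.01975.
Payoff takes n = ⌈−ln(1 − rB₀/P)/ln(1+r)⌉ = ⌈5.538⌉ = 6 payments; the last is £418.90.
Total paid = 5·£775.00 + £418.90 = £4,293.90.
Total interest = total paid − principal = £4,293.90 − £4,028.10 = £265.80.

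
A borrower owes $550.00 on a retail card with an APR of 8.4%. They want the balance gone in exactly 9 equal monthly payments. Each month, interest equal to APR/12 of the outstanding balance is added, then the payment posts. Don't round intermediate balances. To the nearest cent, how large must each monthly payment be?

$63.27

Monthly rate r = 8.4%/12 = 0.7% = 0.007.
Level-payment amortization: P = B₀·r / (1 − (1+r)^(−n)) = 550.00·0.007 / (1 − 1.007^(−9)).
Denominator 1 − (1+r)^(−9) = 0.0608504278.
P = 3.85 / 0.0608504278 ≈ 63.27.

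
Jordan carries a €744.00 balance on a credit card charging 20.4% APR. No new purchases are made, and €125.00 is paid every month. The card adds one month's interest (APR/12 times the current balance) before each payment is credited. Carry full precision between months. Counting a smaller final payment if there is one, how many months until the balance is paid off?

Monthly rate r = 20.4%/12 = 1.7% = 0.017.
Recurrence: B ← B·(1+r) − €125.00.
Month 1: interest €12.65; balance after payment €631.65.
Month 2: interest €10.74; balance after payment €517.39.
Closed form: n = −ln(1 − rB₀/P)/ln(1+r) = −ln(0.89882)/ln(1.017) ≈ 6.328, so the balance reaches zero during payment 7.

7 months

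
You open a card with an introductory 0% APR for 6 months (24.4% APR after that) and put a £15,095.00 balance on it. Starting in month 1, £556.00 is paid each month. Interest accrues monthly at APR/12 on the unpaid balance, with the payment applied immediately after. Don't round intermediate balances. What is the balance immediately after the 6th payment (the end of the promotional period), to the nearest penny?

£11,759.00

Promo months 1–6 at r₀ = 0%/12 = 0; months 7+ at r₁ = 24.4%/12 = 0.0203333.
After month 6 (no interest yet): B = £15,095.00 − 6·£556.00 = £11,759.00.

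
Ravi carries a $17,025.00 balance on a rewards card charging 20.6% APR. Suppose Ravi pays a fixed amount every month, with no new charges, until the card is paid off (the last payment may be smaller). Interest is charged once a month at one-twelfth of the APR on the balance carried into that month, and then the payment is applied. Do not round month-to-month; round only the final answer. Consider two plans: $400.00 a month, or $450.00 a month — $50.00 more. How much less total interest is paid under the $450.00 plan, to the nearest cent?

Monthly rate r = 20.6%/12 = 1.71667% = 0.0171667.
At $400.00/mo: n = ⌈−ln(1 − rB₀/P)/ln(1+r)⌉ = 78 payments (last $27.27); total interest = total paid − $17,025.00 = $13,802.27.
At $450.00/mo: 62 payments (last $266.24); total interest $10,691.24.
Interest saved = $13,802.27 − $10,691.24 = $3,111.03.

$3,111.03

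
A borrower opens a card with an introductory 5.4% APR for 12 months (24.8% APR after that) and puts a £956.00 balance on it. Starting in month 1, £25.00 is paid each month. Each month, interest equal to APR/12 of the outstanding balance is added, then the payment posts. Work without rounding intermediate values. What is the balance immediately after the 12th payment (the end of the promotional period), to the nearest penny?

£701.38

Promo months 1–12 at r₀ = 5.4%/12 = 0.0045; months 13+ at r₁ = 24.8%/12 = 0.0206667.
After month 12: iterate B ← B·(1+r₀) − £25.00 for 12 months → £701.38.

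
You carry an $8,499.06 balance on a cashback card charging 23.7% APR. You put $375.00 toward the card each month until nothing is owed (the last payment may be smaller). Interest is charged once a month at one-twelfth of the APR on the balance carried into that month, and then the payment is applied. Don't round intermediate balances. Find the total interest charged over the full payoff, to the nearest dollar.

Monthly rate r = 23.7%/12 = 1.975% = 0.01975.
Payoff takes n = ⌈−ln(1 − rB₀/P)/ln(1+r)⌉ = ⌈30.347⌉ = 31 payments; the last is $131.00.
Total paid = 30·$375.00 + $131.00 = $11,381.00.
Total interest = total paid − principal = $11,381.00 − $8,499.06 = $2,881.94.

$2,882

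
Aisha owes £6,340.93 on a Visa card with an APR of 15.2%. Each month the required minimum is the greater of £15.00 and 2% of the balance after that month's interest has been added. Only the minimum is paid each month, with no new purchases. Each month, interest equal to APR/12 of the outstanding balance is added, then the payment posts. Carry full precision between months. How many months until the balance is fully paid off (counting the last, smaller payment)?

360 months

Monthly rate r = 15.2%/12 = 1.26667% = 0.0126667.
While 2% of the post-interest balance exceeds £15.00, each month B ← (B·(1+r))·(1 − 0.02), i.e. B shrinks by the factor (1+r)·0.98 = 0.99241.
This holds for months 1–282. Entering month 283 the balance is £740.40; 2% of the post-interest balance is now below £15.00, so the flat £15.00 minimum applies from here.
From month 283 a fixed £15.00 at rate r clears £740.40 in 78 more payments. Total: 282 + 78 = 360 months.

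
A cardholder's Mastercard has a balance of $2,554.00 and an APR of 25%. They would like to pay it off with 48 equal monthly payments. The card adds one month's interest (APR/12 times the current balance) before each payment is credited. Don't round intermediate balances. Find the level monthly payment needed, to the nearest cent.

$84.68

Monthly rate r = 25%/12 = 2.08333% = 0.0208333.
Level-payment amortization: P = B₀·r / (1 − (1+r)^(−n)) = 2554.00·0.0208333 / (1 − 1.02083^(−48)).
Denominator 1 − (1+r)^(−48) = 0.628321403.
P = 53.2083 / 0.628321403 ≈ 84.68.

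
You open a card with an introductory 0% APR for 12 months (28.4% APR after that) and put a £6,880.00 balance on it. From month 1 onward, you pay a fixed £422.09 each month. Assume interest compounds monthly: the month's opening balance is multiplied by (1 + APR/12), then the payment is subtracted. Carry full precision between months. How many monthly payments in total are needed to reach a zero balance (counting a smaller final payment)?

Promo months 1–12 at r₀ = 0%/12 = 0; months 13+ at r₁ = 28.4%/12 = 0.0236667.
After month 12 (no interest yet): B = £6,880.00 − 12·£422.09 = £1,814.92.
Then at r₁ with £422.09/mo: n₂ = −ln(1 − r₁·B/P)/ln(1+r₁) ≈ 4.59 → 5 more payments.

17 payments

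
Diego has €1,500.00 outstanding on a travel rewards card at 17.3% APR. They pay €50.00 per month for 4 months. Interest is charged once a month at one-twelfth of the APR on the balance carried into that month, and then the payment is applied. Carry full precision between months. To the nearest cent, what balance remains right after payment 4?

€1,384.02

Monthly rate r = 17.3%/12 = 1.44167% = 0.0144167.
Each month: B ← B·(1+r) − €50.00.
Month 1: interest €21.63; balance after payment €1,471.62.
Month 2: interest €21.22; balance after payment €1,442.84.
Month 3: interest €20.80; balance after payment €1,413.64.
Month 4: interest €20.38; balance after payment €1,384.02.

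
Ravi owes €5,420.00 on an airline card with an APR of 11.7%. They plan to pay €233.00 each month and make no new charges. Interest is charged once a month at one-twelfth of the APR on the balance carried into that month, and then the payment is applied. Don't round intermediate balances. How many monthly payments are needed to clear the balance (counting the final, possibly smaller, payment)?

Monthly rate r = 11.7%/12 = 0.975% = 0.00975.
Recurrence: B ← B·(1+r) − €233.00.
Month 1: interest €52.84; balance after payment €5,239.85.
Month 2: interest €51.09; balance after payment €5,057.93.
Closed form: n = −ln(1 − rB₀/P)/ln(1+r) = −ln(0.7732)/ln(1.00975) ≈ 26.510, so the balance reaches zero during payment 27.

27 payments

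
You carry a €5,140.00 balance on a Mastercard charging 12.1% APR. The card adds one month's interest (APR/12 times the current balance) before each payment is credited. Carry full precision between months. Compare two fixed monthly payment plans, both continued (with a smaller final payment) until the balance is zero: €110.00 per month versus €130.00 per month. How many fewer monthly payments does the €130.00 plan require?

13 fewer payments

Monthly rate r = 12.1%/12 = 1.00833% = 0.0100833.
At €110.00/mo: n = ⌈−ln(1 − rB₀/P)/ln(1+r)⌉ = 64 payments (last €55.10); total interest = total paid − €5,140.00 = €1,845.10.
At €130.00/mo: 51 payments (last €90.65); total interest €1,450.65.
Payments saved = 64 − 51 = 13.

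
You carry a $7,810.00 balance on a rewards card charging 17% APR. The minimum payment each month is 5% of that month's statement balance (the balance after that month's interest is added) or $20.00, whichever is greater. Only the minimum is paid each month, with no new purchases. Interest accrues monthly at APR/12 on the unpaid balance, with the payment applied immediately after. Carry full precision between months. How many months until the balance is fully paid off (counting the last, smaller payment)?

104 months

Monthly rate r = 17%/12 = 1.41667% = 0.0141667.
While 5% of the post-interest balance exceeds $20.00, each month B ← (B·(1+r))·(1 − 0.05), i.e. B shrinks by the factor (1+r)·0.95 = 0.96346.
This holds for months 1–81. Entering month 82 the balance is $382.93; 5% of the post-interest balance is now below $20.00, so the flat $20.00 minimum applies from here.
From month 82 a fixed $20.00 at rate r clears $382.93 in 23 more payments. Total: 81 + 23 = 104 months.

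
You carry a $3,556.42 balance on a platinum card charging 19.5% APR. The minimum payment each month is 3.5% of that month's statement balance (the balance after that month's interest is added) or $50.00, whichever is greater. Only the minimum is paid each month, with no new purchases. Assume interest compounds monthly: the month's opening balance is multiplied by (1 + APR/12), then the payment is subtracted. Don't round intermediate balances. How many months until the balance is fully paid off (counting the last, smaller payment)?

Monthly rate r = 19.5%/12 = 1.625% = 0.01625.
While 3.5% of the post-interest balance exceeds $50.00, each month B ← (B·(1+r))·(1 − 0.035), i.e. B shrinks by the factor (1+r)·0.965 = 0.98068.
This holds for months 1–48. Entering month 49 the balance is $1,394.28; 3.5% of the post-interest balance is now below $50.00, so the flat $50.00 minimum applies from here.
From month 49 a fixed $50.00 at rate r clears $1,394.28 in 38 more payments. Total: 48 + 38 = 86 months.

86 months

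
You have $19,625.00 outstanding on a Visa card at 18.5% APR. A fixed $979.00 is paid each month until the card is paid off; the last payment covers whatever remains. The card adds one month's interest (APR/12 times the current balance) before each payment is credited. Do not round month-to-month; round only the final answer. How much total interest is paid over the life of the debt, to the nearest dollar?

$4,032

Monthly rate r = 18.5%/12 = 1.54167% = 0.0154167.
Payoff takes n = ⌈−ln(1 − rB₀/P)/ln(1+r)⌉ = ⌈24.163⌉ = 25 payments; the last is $160.96.
Total paid = 24·$979.00 + $160.96 = $23,656.96.
Total interest = total paid − principal = $23,656.96 − $19,625.00 = $4,031.96.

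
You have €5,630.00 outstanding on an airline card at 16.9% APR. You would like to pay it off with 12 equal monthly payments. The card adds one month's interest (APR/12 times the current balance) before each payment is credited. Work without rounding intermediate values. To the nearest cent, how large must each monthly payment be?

€513.22

Monthly rate r = 16.9%/12 = 1.40833% = 0.0140833.
Level-payment amortization: P = B₀·r / (1 − (1+r)^(−n)) = 5630.00·0.0140833 / (1 − 1.01408^(−12)).
Denominator 1 − (1+r)^(−12) = 0.154494846.
P = 79.2892 / 0.154494846 ≈ 513.22.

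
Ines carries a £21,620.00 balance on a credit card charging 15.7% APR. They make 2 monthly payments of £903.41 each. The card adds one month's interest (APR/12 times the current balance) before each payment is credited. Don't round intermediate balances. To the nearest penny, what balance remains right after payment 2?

£20,370.78

Monthly rate r = 15.7%/12 = 1.30833% = 0.0130833.
Each month: B ← B·(1+r) − £903.41.
Month 1: interest £282.86; balance after payment £20,999.45.
Month 2: interest £274.74; balance after payment £20,370.78.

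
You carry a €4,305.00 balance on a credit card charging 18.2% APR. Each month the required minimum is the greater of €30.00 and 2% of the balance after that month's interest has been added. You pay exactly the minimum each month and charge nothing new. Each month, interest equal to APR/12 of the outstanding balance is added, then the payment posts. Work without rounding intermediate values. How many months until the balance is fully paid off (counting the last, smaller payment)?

299 months

Monthly rate r = 18.2%/12 = 1.51667% = 0.0151667.
While 2% of the post-interest balance exceeds €30.00, each month B ← (B·(1+r))·(1 − 0.02), i.e. B shrinks by the factor (1+r)·0.98 = 0.99486.
This holds for months 1–208. Entering month 209 the balance is €1,474.91; 2% of the post-interest balance is now below €30.00, so the flat €30.00 minimum applies from here.
From month 209 a fixed €30.00 at rate r clears €1,474.91 in 91 more payments. Total: 208 + 91 = 299 months.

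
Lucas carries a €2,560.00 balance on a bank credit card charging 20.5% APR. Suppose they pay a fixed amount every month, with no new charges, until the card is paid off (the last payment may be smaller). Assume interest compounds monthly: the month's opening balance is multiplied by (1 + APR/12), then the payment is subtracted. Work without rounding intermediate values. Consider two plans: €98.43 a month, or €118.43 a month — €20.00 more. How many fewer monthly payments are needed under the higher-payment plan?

Monthly rate r = 20.5%/12 = 1.70833% = 0.0170833.
At €98.43/mo: n = ⌈−ln(1 − rB₀/P)/ln(1+r)⌉ = 35 payments (last €67.67); total interest = total paid − €2,560.00 = €854.29.
At €118.43/mo: 28 payments (last €24.86); total interest €662.47.
Payments saved = 35 − 28 = 7.

7 fewer payments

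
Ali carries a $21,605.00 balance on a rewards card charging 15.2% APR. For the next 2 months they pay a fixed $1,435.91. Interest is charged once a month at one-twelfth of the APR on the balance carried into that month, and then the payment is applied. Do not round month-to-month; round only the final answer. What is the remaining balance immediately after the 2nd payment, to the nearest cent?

Monthly rate r = 15.2%/12 = 1.26667% = 0.0126667.
Each month: B ← B·(1+r) − $1,435.91.
Month 1: interest $273.66; balance after payment $20,442.75.
Month 2: interest $258.94; balance after payment $19,265.78.

$19,265.78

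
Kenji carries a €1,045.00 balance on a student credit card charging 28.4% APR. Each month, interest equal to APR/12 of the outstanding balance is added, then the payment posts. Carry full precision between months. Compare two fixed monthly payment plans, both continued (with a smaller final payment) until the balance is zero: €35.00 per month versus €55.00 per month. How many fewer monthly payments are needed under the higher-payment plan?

27 fewer payments

Monthly rate r = 28.4%/12 = 2.36667% = 0.0236667.
At €35.00/mo: n = ⌈−ln(1 − rB₀/P)/ln(1+r)⌉ = 53 payments (last €14.99); total interest = total paid − €1,045.00 = €789.99.
At €55.00/mo: 26 payments (last €29.45); total interest €359.45.
Payments saved = 53 − 26 = 27.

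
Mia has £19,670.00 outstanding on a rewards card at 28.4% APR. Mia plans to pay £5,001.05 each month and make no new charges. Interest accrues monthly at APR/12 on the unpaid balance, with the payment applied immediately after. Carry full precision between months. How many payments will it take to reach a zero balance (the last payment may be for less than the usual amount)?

5 months

Monthly rate r = 28.4%/12 = 2.36667% = 0.0236667.
Recurrence: B ← B·(1+r) − £5,001.05.
Month 1: interest £465.52; balance after payment £15,134.47.
Month 2: interest £358.18; balance after payment £10,491.61.
Month 3: interest £248.30; balance after payment £5,738.86.
Month 4: interest £135.82; balance after payment £873.63.
Month 5: interest £20.68; balance after payment £0.00.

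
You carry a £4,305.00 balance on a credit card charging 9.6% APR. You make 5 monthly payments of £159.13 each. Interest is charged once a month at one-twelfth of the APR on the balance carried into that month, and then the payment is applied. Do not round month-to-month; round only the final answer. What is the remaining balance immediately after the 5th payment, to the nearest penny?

£3,671.49

Monthly rate r = 9.6%/12 = 0.8% = 0.008.
Each month: B ← B·(1+r) − £159.13.
Month 1: interest £34.44; balance after payment £4,180.31.
Month 2: interest £33.44; balance after payment £4,054.62.
Month 3: interest £32.44; balance after payment £3,927.93.
Month 4: interest £31.42; balance after payment £3,800.22.
Month 5: interest £30.40; balance after payment £3,671.49.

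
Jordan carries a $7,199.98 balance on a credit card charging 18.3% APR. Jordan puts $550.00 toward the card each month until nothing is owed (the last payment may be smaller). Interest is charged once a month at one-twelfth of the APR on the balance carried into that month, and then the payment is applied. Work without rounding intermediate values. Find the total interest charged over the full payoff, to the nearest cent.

Monthly rate r = 18.3%/12 = 1.525% = 0.01525.
Payoff takes n = ⌈−ln(1 − rB₀/P)/ln(1+r)⌉ = ⌈14.714⌉ = 15 payments; the last is $393.32.
Total paid = 14·$550.00 + $393.32 = $8,093.32.
Total interest = total paid − principal = $8,093.32 − $7,199.98 = $893.34.

$893.34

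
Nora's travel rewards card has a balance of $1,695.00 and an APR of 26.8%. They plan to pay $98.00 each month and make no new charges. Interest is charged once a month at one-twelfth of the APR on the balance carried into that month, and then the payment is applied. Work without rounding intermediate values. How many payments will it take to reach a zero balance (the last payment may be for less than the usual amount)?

23 months

Monthly rate r = 26.8%/12 = 2.23333% = 0.0223333.
Recurrence: B ← B·(1+r) − $98.00.
Month 1: interest $37.85; balance after payment $1,634.86.
Month 2: interest $36.51; balance after payment $1,573.37.
Closed form: n = −ln(1 − rB₀/P)/ln(1+r) = −ln(0.61372)/ln(1.02233) ≈ 22.103, so the balance reaches zero during payment 23.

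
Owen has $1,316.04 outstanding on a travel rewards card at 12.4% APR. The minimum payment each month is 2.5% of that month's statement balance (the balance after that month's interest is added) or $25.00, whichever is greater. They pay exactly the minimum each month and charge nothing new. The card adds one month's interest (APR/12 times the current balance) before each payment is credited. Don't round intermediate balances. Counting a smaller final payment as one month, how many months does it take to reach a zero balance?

Monthly rate r = 12.4%/12 = 1.03333% = 0.0103333.
While 2.5% of the post-interest balance exceeds $25.00, each month B ← (B·(1+r))·(1 − 0.025), i.e. B shrinks by the factor (1+r)·0.975 = 0.98507.
This holds for months 1–19. Entering month 20 the balance is $988.98; 2.5% of the post-interest balance is now below $25.00, so the flat $25.00 minimum applies from here.
From month 20 a fixed $25.00 at rate r clears $988.98 in 52 more payments. Total: 19 + 52 = 71 months.

71 months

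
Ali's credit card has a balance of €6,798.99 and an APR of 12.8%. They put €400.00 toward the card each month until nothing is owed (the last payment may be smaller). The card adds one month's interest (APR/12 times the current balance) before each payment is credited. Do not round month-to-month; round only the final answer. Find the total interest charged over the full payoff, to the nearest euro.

Monthly rate r = 12.8%/12 = 1.06667% = 0.0106667.
Payoff takes n = ⌈−ln(1 − rB₀/P)/ln(1+r)⌉ = ⌈18.854⌉ = 19 payments; the last is €341.90.
Total paid = 18·€400.00 + €341.90 = €7,541.90.
Total interest = total paid − principal = €7,541.90 − €6,798.99 = €742.91.

€743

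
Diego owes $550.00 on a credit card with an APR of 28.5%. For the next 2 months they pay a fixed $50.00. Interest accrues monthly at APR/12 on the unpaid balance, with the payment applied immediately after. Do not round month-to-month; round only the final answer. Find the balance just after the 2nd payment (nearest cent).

Monthly rate r = 28.5%/12 = 2.375% = 0.02375.
Each month: B ← B·(1+r) − $50.00.
Month 1: interest $13.06; balance after payment $513.06.
Month 2: interest $12.19; balance after payment $475.25.

$475.25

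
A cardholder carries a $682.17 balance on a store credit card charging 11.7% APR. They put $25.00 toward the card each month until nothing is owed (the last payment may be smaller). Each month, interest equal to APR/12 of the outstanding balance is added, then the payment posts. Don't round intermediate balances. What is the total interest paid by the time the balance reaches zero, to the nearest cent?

$114.80

Monthly rate r = 11.7%/12 = 0.975% = 0.00975.
Payoff takes n = ⌈−ln(1 − rB₀/P)/ln(1+r)⌉ = ⌈31.878⌉ = 32 payments; the last is $21.97.
Total paid = 31·$25.00 + $21.97 = $796.97.
Total interest = total paid − principal = $796.97 − $682.17 = $114.80.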